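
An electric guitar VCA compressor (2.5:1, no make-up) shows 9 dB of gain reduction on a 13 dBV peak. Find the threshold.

-2 dBV

Let T be the threshold. Output overshoot = (input overshoot)/R, so 4 − T = (13 − T)/2.5.
2.5·(4 − T) = 13 − T → 1.5·T = 10 − 13 = -3.
T = -3/1.5 = -2 dBV.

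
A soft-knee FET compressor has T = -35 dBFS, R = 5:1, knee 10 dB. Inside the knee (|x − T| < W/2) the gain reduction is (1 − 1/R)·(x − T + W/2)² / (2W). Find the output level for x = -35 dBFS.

-36 dBFS

x − T + W/2 = -35 − (-35) + 5 = 5.
GR = (1 − 1/5) × 5² / 20 = 0.8 × 25 / 20 = 1 dB.
Output = -35 − 1 = -36 dBFS.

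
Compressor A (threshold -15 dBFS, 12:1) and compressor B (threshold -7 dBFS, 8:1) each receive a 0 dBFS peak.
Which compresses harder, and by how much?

A: overshoot 15 dB → output overshoot 1.25 dB → GR 13.75 dB.
B: overshoot 7 dB → output overshoot 0.875 dB → GR 6.125 dB.
A reduces 7.625 dB more.

A, by 7.625 dB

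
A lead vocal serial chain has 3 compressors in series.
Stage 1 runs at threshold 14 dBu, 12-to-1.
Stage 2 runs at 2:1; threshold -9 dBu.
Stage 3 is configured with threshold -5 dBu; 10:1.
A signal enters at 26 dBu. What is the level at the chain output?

Stage 1: 26 dBu is 12 dB over 14 dBu; at 12:1 that becomes 1 dB over, giving 15 dBu.
Stage 2: overshoot 24 dB → 24/2 = 12 dB → 3 dBu.
Stage 3: 3 dBu is 8 dB over -5 dBu; at 10:1 that becomes 0.8 dB over, giving -4.2 dBu.

-4.2 dBu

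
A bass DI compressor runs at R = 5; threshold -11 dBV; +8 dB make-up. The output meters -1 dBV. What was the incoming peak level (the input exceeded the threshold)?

-1 dBV

Stripping the +8 dB make-up gives -9 dBV at the gain stage.
The compressed level sits -9 − (-11) = 2 dB over threshold.
Undo the ratio: input overshoot = 2 × 5 = 10 dB, giving input = -1 dBV.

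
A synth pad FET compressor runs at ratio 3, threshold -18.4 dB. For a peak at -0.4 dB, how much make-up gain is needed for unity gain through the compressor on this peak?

12 dB

Without make-up, output = threshold + overshoot/3 = -18.4 + 6 = -12.4 dB.
Gap to target: 12 dB.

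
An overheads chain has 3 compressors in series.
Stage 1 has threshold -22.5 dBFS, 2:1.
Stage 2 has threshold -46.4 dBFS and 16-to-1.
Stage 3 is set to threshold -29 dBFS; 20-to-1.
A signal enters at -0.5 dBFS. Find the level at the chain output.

Stage 1: 22 dB above -22.5 dBFS, reduced 2:1 to 11 dB above → -11.5 dBFS.
Stage 2: 34.9 dB above -46.4 dBFS, reduced 16:1 to 2.18125 dB above → -44.21875 dBFS.
Stage 3: below threshold (-44.21875 ≤ -29); passes unchanged; output -44.21875 dBFS.

-44.21875 dBFS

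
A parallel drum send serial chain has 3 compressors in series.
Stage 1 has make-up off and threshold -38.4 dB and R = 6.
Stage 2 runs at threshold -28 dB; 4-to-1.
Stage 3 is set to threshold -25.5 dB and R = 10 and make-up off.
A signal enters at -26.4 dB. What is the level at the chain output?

Stage 1: 12 dB above -38.4 dB, reduced 6:1 to 2 dB above → -36.4 dB.
Stage 2: -36.4 dB is at or below the -28 dB threshold — no compression; output -36.4 dB.
Stage 3: below threshold (-36.4 ≤ -25.5); passes unchanged; output -36.4 dB.

-36.4 dB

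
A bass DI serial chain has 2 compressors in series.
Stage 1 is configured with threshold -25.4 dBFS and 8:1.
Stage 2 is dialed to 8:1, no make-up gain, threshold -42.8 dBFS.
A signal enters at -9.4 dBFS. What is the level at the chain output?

-40.375 dBFS

Stage 1: overshoot 16 dB → 16/8 = 2 dB → -23.4 dBFS.
Stage 2: -23.4 dBFS is 19.4 dB over -42.8 dBFS; at 8:1 that becomes 2.425 dB over, giving -40.375 dBFS.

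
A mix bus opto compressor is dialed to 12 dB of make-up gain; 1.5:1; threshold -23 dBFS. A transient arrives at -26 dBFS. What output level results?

-14 dBFS

-26 dBFS is 3 dB below the -23 dBFS threshold, so no gain reduction is applied.
Make-up gain adds 12 dB: -26 + 12 = -14 dBFS.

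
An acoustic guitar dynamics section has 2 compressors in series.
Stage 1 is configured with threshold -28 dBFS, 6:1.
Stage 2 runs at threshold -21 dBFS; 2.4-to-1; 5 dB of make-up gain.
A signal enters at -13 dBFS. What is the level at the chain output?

Stage 1: -13 dBFS is 15 dB over -28 dBFS; at 6:1 that becomes 2.5 dB over, giving -25.5 dBFS.
Stage 2: -25.5 dBFS ≤ -21 dBFS, so stage 2 doesn't engage; make-up brings it to -20.5 dBFS.

-20.5 dBFS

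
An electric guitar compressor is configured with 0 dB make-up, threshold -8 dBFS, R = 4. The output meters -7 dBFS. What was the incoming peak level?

-4 dBFS

The compressed level sits -7 − (-8) = 1 dB over threshold.
Input overshoot = R × output overshoot = 4 dB → input = -8 + 4 = -4 dBFS.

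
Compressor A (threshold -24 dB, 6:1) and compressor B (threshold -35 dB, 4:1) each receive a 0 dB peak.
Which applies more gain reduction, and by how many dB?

B, by 6.25 dB

A: 24 dB over, compressed to 4 dB over, so 20 dB of GR.
B: 35 dB over, compressed to 8.75 dB over, so 26.25 dB of GR.
B applies 6.25 dB more gain reduction.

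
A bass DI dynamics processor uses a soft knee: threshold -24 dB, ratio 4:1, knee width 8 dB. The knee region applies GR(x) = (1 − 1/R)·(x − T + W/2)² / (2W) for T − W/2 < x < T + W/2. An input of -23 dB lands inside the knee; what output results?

-24.171875 dB

x − T + W/2 = -23 − (-24) + 4 = 5.
GR = (1 − 1/4) × 5² / 16 = 0.75 × 25 / 16 = 1.171875 dB.
Output = -23 − 1.171875 = -24.171875 dB.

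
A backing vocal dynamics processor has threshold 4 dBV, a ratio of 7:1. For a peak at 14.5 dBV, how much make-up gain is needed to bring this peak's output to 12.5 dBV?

Without make-up, output = threshold + overshoot/7 = 4 + 1.5 = 5.5 dBV.
Gap to target: 7 dB.

7 dB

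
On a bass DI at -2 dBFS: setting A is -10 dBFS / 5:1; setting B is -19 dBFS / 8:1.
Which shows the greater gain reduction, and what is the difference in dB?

A: GR = 8 − 8/5 = 6.4 dB.
B: GR = 17 − 17/8 = 14.875 dB.
B reduces 8.475 dB more.

B, by 8.475 dB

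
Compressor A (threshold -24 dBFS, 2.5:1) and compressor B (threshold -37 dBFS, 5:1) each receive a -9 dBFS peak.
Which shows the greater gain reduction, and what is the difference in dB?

B, by 13.4 dB

A: GR = 15 − 15/2.5 = 9 dB.
B: GR = 28 − 28/5 = 22.4 dB.
Difference: 13.4 dB in favour of B.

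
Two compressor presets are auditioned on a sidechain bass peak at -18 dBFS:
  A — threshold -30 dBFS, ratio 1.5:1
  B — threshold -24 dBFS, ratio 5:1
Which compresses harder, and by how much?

B, by 0.8 dB

A: GR = 12 − 12/1.5 = 4 dB.
B: GR = 6 − 6/5 = 4.8 dB.
Difference: 0.8 dB in favour of B.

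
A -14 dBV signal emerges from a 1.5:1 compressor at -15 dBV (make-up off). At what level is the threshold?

Input is 3 dB above T (since output overshoot × R = input overshoot: (-15 − T)·1.5 = -14 − T gives T = -17 dBV).
Check: -17 + (-14 − (-17))/1.5 = -17 + 2 = -15 dBV. ✓

-17 dBV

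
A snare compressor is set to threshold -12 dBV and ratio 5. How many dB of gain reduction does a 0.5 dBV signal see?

10 dB

0.5 dBV exceeds the threshold by 12.5 dB.
A 5:1 ratio leaves 2.5 dB of that excess.
GR = overshoot in − overshoot out = 12.5 − 2.5 = 10 dB.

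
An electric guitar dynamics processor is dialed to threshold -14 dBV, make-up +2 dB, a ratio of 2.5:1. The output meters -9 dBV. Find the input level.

Remove make-up: -9 − 2 = -11 dBV.
The compressed level sits -11 − (-14) = 3 dB over threshold.
Before 2.5:1 compression the overshoot was 3 × 2.5 = 7.5 dB, so input = -14 + 7.5 = -6.5 dBV.

-6.5 dBV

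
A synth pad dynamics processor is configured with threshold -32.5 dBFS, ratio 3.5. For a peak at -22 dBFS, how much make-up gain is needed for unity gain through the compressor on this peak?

7.5 dB

The peak compresses to -32.5 + 10.5/3.5 = -29.5 dBFS.
To reach -22 dBFS requires -22 − (-29.5) = 7.5 dB of make-up.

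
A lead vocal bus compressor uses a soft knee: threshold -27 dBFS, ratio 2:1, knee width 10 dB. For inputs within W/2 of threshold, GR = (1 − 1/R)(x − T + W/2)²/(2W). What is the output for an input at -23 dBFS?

-25.025 dBFS

x − T + W/2 = -23 − (-27) + 5 = 9.
GR = (1 − 1/2) × 9² / 20 = 0.5 × 81 / 20 = 2.025 dB.
Output = -23 − 2.025 = -25.025 dBFS.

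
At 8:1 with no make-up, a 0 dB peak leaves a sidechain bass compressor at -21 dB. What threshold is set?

Let T be the threshold. Output overshoot = (input overshoot)/R, so -21 − T = (0 − T)/8.
8·(-21 − T) = 0 − T → 7·T = -168 − 0 = -168.
T = -168/7 = -24 dB.

-24 dB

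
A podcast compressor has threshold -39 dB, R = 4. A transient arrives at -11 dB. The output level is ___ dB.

Overshoot: -11 − (-39) = 28 dB.
The 28 dB excess becomes 7 dB after 4:1 reduction.
That puts the output at -32 dB.

-32 dB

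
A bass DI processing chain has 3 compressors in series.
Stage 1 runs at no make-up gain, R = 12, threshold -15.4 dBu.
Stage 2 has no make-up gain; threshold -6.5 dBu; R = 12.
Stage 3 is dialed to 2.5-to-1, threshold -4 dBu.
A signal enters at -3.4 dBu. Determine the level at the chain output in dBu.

Stage 1: overshoot 12 dB → 12/12 = 1 dB → -14.4 dBu.
Stage 2: -14.4 dBu ≤ -6.5 dBu, so stage 2 doesn't engage; output -14.4 dBu.
Stage 3: below threshold (-14.4 ≤ -4); passes unchanged; output -14.4 dBu.

-14.4 dBu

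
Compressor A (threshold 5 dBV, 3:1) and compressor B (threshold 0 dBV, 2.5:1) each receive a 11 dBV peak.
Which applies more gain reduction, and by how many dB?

A: 6 dB over, compressed to 2 dB over, so 4 dB of GR.
B: 11 dB over, compressed to 4.4 dB over, so 6.6 dB of GR.
B reduces 2.6 dB more.

B, by 2.6 dB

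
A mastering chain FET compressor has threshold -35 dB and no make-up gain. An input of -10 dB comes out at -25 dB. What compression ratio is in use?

Input overshoot = -10 − (-35) = 25 dB; output overshoot = -25 − (-35) = 10 dB.
Ratio = 25 / 10 = 2.5.

2.5:1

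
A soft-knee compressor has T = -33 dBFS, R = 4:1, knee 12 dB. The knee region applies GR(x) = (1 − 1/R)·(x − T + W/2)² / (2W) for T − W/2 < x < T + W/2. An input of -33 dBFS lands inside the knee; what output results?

-34.125 dBFS

x − T + W/2 = -33 − (-33) + 6 = 6.
GR = (1 − 1/4) × 6² / 24 = 0.75 × 36 / 24 = 1.125 dB.
Output = -33 − 1.125 = -34.125 dBFS.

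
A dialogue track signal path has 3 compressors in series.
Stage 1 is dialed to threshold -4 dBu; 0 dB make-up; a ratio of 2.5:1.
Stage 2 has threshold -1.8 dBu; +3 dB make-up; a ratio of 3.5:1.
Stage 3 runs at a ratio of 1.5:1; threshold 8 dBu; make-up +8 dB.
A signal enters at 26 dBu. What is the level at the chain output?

Stage 1: 26 dBu is 30 dB over -4 dBu; at 2.5:1 that becomes 12 dB over, giving 8 dBu.
Stage 2: 9.8 dB above -1.8 dBu, reduced 3.5:1 to 2.8 dB above → 1 dBu; +3 dB make-up → 4 dBu.
Stage 3: 4 dBu ≤ 8 dBu, so stage 3 doesn't engage; make-up brings it to 12 dBu.

12 dBu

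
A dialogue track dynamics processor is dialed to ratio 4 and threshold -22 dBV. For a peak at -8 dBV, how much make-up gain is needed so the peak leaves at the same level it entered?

Without make-up, output = threshold + overshoot/4 = -22 + 3.5 = -18.5 dBV.
Gap to target: 10.5 dB.

10.5 dB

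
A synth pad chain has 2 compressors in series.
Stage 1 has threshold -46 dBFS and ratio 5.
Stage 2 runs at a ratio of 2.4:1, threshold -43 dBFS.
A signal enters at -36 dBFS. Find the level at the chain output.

Stage 1: 10 dB above -46 dBFS, reduced 5:1 to 2 dB above → -44 dBFS.
Stage 2: below threshold (-44 ≤ -43); passes unchanged; output -44 dBFS.

-44 dBFS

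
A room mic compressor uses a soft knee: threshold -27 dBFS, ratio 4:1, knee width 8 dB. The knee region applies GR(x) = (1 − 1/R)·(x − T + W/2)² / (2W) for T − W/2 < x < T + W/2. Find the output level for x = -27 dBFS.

x − T + W/2 = -27 − (-27) + 4 = 4.
GR = (1 − 1/4) × 4² / 16 = 0.75 × 16 / 16 = 0.75 dB.
Output = -27 − 0.75 = -27.75 dBFS.

-27.75 dBFS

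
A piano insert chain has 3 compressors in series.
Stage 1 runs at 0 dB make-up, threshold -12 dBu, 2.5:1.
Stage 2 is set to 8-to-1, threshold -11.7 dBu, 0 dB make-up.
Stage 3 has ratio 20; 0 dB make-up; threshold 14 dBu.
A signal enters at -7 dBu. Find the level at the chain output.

-11.4875 dBu

Stage 1: overshoot 5 dB → 5/2.5 = 2 dB → -10 dBu.
Stage 2: 1.7 dB above -11.7 dBu, reduced 8:1 to 0.2125 dB above → -11.4875 dBu.
Stage 3: -11.4875 dBu ≤ 14 dBu, so stage 3 doesn't engage; output -11.4875 dBu.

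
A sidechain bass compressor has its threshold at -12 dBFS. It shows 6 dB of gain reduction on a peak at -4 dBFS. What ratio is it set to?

Input overshoot = -4 − (-12) = 8 dB.
Output overshoot = 8 − 6 = 2 dB.
Ratio = input overshoot / output overshoot = 8 / 2 = 4.

4:1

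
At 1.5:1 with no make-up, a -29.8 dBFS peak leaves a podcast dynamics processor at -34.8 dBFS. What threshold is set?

-44.8 dBFS

Gain reduction = -29.8 − (-34.8) = 5 dB; output overshoot = GR / (R − 1) = 5 / 0.5 = 10 dB.
Threshold = output − output overshoot = -34.8 − 10 = -44.8 dBFS.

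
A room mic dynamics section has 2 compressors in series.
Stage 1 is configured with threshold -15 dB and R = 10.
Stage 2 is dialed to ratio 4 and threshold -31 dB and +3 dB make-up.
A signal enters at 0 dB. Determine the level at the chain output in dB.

Stage 1: 15 dB above -15 dB, reduced 10:1 to 1.5 dB above → -13.5 dB.
Stage 2: -13.5 dB is 17.5 dB over -31 dB; at 4:1 that becomes 4.375 dB over, giving -26.625 dB; +3 dB make-up → -23.625 dB.

-23.625 dB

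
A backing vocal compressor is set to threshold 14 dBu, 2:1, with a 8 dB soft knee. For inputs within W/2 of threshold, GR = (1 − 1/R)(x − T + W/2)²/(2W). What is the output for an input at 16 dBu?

14.875 dBu

x − T + W/2 = 16 − 14 + 4 = 6.
GR = (1 − 1/2) × 6² / 16 = 0.5 × 36 / 16 = 1.125 dB.
Output = 16 − 1.125 = 14.875 dBu.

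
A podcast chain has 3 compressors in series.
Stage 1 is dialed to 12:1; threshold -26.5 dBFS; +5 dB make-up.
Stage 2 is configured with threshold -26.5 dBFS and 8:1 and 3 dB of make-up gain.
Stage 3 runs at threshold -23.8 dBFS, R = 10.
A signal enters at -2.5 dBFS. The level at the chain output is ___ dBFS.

Stage 1: overshoot 24 dB → 24/12 = 2 dB → -24.5 dBFS; +5 dB make-up → -19.5 dBFS.
Stage 2: overshoot 7 dB → 7/8 = 0.875 dB → -25.625 dBFS; +3 dB make-up → -22.625 dBFS.
Stage 3: 1.175 dB above -23.8 dBFS, reduced 10:1 to 0.1175 dB above → -23.6825 dBFS.

-23.6825 dBFS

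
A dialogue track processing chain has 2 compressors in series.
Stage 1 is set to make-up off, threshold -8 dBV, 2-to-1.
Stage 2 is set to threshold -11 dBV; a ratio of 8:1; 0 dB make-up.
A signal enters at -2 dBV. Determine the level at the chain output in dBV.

-10.25 dBV

Stage 1: -2 dBV is 6 dB over -8 dBV; at 2:1 that becomes 3 dB over, giving -5 dBV.
Stage 2: 6 dB above -11 dBV, reduced 8:1 to 0.75 dB above → -10.25 dBV.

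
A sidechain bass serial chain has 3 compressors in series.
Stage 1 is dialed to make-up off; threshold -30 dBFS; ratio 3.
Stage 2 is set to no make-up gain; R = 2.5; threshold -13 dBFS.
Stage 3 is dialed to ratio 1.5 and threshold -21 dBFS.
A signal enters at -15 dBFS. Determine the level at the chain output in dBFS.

-25 dBFS

Stage 1: 15 dB above -30 dBFS, reduced 3:1 to 5 dB above → -25 dBFS.
Stage 2: -25 dBFS is at or below the -13 dBFS threshold — no compression; output -25 dBFS.
Stage 3: below threshold (-25 ≤ -21); passes unchanged; output -25 dBFS.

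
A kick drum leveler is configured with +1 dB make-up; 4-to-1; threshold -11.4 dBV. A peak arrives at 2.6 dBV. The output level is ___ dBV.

-6.9 dBV

Overshoot: 2.6 − (-11.4) = 14 dB.
At 4:1 the overshoot is divided by 4, leaving 3.5 dB above threshold.
That puts the output at -7.9 dBV; make-up adds 1 dB, giving -6.9 dBV.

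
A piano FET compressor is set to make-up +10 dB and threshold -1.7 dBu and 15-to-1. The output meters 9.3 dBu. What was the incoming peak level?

13.3 dBu

Stripping the +10 dB make-up gives -0.7 dBu at the gain stage.
Post-compression overshoot = -0.7 − (-1.7) = 1 dB.
Input overshoot = R × output overshoot = 15 dB → input = -1.7 + 15 = 13.3 dBu.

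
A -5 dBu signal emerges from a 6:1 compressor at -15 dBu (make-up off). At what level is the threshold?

-17 dBu

Input is 12 dB above T (since output overshoot × R = input overshoot: (-15 − T)·6 = -5 − T gives T = -17 dBu).
Check: -17 + (-5 − (-17))/6 = -17 + 2 = -15 dBu. ✓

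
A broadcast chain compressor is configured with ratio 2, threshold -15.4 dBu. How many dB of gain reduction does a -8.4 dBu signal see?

3.5 dB

-8.4 dBu exceeds the threshold by 7 dB.
After 2:1 compression the overshoot becomes 7/2 = 3.5 dB.
So the signal is attenuated by 7 − 3.5 = 3.5 dB.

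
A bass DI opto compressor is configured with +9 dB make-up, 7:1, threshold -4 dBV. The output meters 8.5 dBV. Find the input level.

20.5 dBV

Before make-up, the level was 8.5 − 9 = -0.5 dBV.
The compressed level sits -0.5 − (-4) = 3.5 dB over threshold.
Undo the ratio: input overshoot = 3.5 × 7 = 24.5 dB, giving input = 20.5 dBV.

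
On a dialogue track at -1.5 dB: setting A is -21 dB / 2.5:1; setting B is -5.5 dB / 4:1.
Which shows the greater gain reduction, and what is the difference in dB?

A: 19.5 dB over, compressed to 7.8 dB over, so 11.7 dB of GR.
B: 4 dB over, compressed to 1 dB over, so 3 dB of GR.
A reduces 8.7 dB more.

A, by 8.7 dB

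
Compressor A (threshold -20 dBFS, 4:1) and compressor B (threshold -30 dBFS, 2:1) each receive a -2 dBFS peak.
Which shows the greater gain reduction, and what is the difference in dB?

A: 18 dB over, compressed to 4.5 dB over, so 13.5 dB of GR.
B: 28 dB over, compressed to 14 dB over, so 14 dB of GR.
B applies 0.5 dB more gain reduction.

B, by 0.5 dB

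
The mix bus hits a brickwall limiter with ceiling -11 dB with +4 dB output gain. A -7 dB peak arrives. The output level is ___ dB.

-7 dB

At ∞:1, everything above -11 dB is held at the ceiling.
Output gain then adds 4 dB: -11 + 4 = -7 dB.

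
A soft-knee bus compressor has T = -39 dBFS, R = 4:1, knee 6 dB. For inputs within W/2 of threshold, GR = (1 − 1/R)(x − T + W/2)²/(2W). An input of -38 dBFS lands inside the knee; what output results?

x − T + W/2 = -38 − (-39) + 3 = 4.
GR = (1 − 1/4) × 4² / 12 = 0.75 × 16 / 12 = 1 dB.
Output = -38 − 1 = -39 dBFS.

-39 dBFS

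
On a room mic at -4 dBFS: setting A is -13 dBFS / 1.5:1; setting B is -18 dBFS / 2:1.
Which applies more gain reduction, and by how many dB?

A: overshoot 9 dB → output overshoot 6 dB → GR 3 dB.
B: overshoot 14 dB → output overshoot 7 dB → GR 7 dB.
Difference: 4 dB in favour of B.

B, by 4 dB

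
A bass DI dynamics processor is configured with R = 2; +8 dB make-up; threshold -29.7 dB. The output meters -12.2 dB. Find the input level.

Remove make-up: -12.2 − 8 = -20.2 dB.
The compressed level sits -20.2 − (-29.7) = 9.5 dB over threshold.
Input overshoot = R × output overshoot = 19 dB → input = -29.7 + 19 = -10.7 dB.

-10.7 dB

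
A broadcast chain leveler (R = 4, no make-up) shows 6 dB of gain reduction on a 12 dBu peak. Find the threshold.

4 dBu

Let T be the threshold. Output overshoot = (input overshoot)/R, so 6 − T = (12 − T)/4.
4·(6 − T) = 12 − T → 3·T = 24 − 12 = 12.
T = 12/3 = 4 dBu.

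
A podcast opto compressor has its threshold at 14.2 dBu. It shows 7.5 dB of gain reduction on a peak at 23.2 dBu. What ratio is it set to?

Input overshoot = 23.2 − 14.2 = 9 dB.
Output overshoot = 9 − 7.5 = 1.5 dB.
Ratio = input overshoot / output overshoot = 9 / 1.5 = 6.

6:1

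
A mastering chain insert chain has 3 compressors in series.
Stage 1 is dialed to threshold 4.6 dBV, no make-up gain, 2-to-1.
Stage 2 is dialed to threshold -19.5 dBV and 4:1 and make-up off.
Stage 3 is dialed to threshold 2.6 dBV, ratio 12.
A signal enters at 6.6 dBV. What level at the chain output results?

-13.225 dBV

Stage 1: 2 dB above 4.6 dBV, reduced 2:1 to 1 dB above → 5.6 dBV.
Stage 2: overshoot 25.1 dB → 25.1/4 = 6.275 dB → -13.225 dBV.
Stage 3: below threshold (-13.225 ≤ 2.6); passes unchanged; output -13.225 dBV.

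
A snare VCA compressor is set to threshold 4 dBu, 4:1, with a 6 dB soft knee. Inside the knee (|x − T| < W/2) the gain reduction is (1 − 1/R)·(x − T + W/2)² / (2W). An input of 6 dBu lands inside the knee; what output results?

x − T + W/2 = 6 − 4 + 3 = 5.
GR = (1 − 1/4) × 5² / 12 = 0.75 × 25 / 12 = 1.5625 dB.
Output = 6 − 1.5625 = 4.4375 dBu.

4.4375 dBu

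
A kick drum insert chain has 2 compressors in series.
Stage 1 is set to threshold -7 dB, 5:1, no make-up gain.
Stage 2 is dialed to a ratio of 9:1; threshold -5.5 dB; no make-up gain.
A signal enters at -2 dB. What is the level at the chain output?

Stage 1: overshoot 5 dB → 5/5 = 1 dB → -6 dB.
Stage 2: below threshold (-6 ≤ -5.5); passes unchanged; output -6 dB.

-6 dB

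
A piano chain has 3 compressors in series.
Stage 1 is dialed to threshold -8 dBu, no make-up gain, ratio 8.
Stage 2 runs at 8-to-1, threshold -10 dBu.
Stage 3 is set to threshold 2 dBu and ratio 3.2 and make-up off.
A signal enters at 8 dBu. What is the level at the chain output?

-9.5 dBu

Stage 1: overshoot 16 dB → 16/8 = 2 dB → -6 dBu.
Stage 2: overshoot 4 dB → 4/8 = 0.5 dB → -9.5 dBu.
Stage 3: -9.5 dBu is at or below the 2 dBu threshold — no compression; output -9.5 dBu.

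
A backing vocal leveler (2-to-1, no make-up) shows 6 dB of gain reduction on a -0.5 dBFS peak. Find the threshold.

Let T be the threshold. Output overshoot = (input overshoot)/R, so -6.5 − T = (-0.5 − T)/2.
2·(-6.5 − T) = -0.5 − T → 1·T = -13 − (-0.5) = -12.5.
T = -12.5/1 = -12.5 dBFS.

-12.5 dBFS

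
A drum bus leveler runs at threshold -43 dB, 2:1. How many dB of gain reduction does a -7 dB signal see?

18 dB

Overshoot = -7 − (-43) = 36 dB.
After 2:1 compression the overshoot becomes 36/2 = 18 dB.
Gain reduction = 36 − 18 = 18 dB.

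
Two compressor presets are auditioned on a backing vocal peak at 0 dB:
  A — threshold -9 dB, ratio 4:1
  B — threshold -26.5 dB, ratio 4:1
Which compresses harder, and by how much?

B, by 13.125 dB

A: 9 dB over, compressed to 2.25 dB over, so 6.75 dB of GR.
B: 26.5 dB over, compressed to 6.625 dB over, so 19.875 dB of GR.
B reduces 13.125 dB more.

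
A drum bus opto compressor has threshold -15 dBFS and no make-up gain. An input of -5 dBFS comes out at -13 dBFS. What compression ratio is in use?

5:1

Input overshoot = -5 − (-15) = 10 dB; output overshoot = -13 − (-15) = 2 dB.
Ratio = 10 / 2 = 5.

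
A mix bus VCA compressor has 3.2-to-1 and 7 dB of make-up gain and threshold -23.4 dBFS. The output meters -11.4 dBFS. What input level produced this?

-7.4 dBFS

Stripping the +7 dB make-up gives -18.4 dBFS at the gain stage.
The compressed level sits -18.4 − (-23.4) = 5 dB over threshold.
Undo the ratio: input overshoot = 5 × 3.2 = 16 dB, giving input = -7.4 dBFS.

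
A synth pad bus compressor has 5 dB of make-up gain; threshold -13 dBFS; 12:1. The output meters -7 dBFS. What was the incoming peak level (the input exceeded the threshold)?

Stripping the +5 dB make-up gives -12 dBFS at the gain stage.
That's 1 dB above the -13 dBFS threshold.
Undo the ratio: input overshoot = 1 × 12 = 12 dB, giving input = -1 dBFS.

-1 dBFS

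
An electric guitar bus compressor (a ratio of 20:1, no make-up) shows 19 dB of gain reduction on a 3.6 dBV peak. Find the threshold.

Input is 20 dB above T (since output overshoot × R = input overshoot: (-15.4 − T)·20 = 3.6 − T gives T = -16.4 dBV).
Check: -16.4 + (3.6 − (-16.4))/20 = -16.4 + 1 = -15.4 dBV. ✓

-16.4 dBV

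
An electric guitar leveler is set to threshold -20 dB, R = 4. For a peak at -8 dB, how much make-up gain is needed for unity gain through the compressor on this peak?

The peak compresses to -20 + 12/4 = -17 dB.
To reach -8 dB requires -8 − (-17) = 9 dB of make-up.

9 dB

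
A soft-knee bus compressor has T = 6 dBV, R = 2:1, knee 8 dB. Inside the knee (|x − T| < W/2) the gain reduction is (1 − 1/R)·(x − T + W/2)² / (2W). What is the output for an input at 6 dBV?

5.5 dBV

x − T + W/2 = 6 − 6 + 4 = 4.
GR = (1 − 1/2) × 4² / 16 = 0.5 × 16 / 16 = 0.5 dB.
Output = 6 − 0.5 = 5.5 dBV.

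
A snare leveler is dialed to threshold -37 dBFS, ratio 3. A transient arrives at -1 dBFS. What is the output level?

Overshoot: -1 − (-37) = 36 dB.
The 36 dB excess becomes 12 dB after 3:1 reduction.
That puts the output at -25 dBFS.

-25 dBFS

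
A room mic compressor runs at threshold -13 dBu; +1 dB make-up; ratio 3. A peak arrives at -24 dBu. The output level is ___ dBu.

-24 dBu is 11 dB below the -13 dBu threshold, so no gain reduction is applied.
Make-up gain adds 1 dB: -24 + 1 = -23 dBu.

-23 dBu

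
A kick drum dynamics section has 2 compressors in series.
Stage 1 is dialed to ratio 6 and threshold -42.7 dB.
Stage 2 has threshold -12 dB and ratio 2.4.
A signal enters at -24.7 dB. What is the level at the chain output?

Stage 1: 18 dB above -42.7 dB, reduced 6:1 to 3 dB above → -39.7 dB.
Stage 2: -39.7 dB ≤ -12 dB, so stage 2 doesn't engage; output -39.7 dB.

-39.7 dB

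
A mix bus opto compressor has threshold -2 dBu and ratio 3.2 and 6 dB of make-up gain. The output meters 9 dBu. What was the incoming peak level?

Before make-up, the level was 9 − 6 = 3 dBu.
That's 5 dB above the -2 dBu threshold.
Before 3.2:1 compression the overshoot was 5 × 3.2 = 16 dB, so input = -2 + 16 = 14 dBu.

14 dBu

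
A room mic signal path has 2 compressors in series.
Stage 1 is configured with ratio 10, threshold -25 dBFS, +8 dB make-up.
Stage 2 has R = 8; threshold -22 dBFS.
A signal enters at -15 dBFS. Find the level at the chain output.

Stage 1: 10 dB above -25 dBFS, reduced 10:1 to 1 dB above → -24 dBFS; +8 dB make-up → -16 dBFS.
Stage 2: -16 dBFS is 6 dB over -22 dBFS; at 8:1 that becomes 0.75 dB over, giving -21.25 dBFS.

-21.25 dBFS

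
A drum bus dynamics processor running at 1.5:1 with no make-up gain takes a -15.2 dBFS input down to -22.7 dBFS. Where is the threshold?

-37.7 dBFS

Let T be the threshold. Output overshoot = (input overshoot)/R, so -22.7 − T = (-15.2 − T)/1.5.
1.5·(-22.7 − T) = -15.2 − T → 0.5·T = -34.05 − (-15.2) = -18.85.
T = -18.85/0.5 = -37.7 dBFS.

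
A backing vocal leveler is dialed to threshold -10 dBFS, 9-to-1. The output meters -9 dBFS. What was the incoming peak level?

-1 dBFS

Post-compression overshoot = -9 − (-10) = 1 dB.
Before 9:1 compression the overshoot was 1 × 9 = 9 dB, so input = -10 + 9 = -1 dBFS.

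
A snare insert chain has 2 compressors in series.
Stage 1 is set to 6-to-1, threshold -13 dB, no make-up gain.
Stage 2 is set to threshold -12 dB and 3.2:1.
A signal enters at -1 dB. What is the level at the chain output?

-11.6875 dB

Stage 1: overshoot 12 dB → 12/6 = 2 dB → -11 dB.
Stage 2: overshoot 1 dB → 1/3.2 = 0.3125 dB → -11.6875 dB.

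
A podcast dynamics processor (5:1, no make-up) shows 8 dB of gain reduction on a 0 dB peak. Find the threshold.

Input is 10 dB above T (since output overshoot × R = input overshoot: (-8 − T)·5 = 0 − T gives T = -10 dB).
Check: -10 + (0 − (-10))/5 = -10 + 2 = -8 dB. ✓

-10 dB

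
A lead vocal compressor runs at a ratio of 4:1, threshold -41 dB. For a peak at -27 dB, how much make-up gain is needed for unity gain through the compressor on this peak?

Overshoot 14 dB → 14/4 = 3.5 dB after compression, so the compressed level is -41 + 3.5 = -37.5 dB.
Make-up = target − compressed = -27 − (-37.5) = 10.5 dB.

10.5 dB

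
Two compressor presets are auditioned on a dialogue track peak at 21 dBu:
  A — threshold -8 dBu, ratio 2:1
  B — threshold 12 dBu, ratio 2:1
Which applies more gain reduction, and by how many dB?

A: overshoot 29 dB → output overshoot 14.5 dB → GR 14.5 dB.
B: overshoot 9 dB → output overshoot 4.5 dB → GR 4.5 dB.
A applies 10 dB more gain reduction.

A, by 10 dB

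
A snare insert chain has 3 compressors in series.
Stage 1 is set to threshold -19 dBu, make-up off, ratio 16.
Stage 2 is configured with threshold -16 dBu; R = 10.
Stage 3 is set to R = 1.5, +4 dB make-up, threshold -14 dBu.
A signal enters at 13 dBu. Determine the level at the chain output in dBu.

Stage 1: 32 dB above -19 dBu, reduced 16:1 to 2 dB above → -17 dBu.
Stage 2: below threshold (-17 ≤ -16); passes unchanged; output -17 dBu.
Stage 3: -17 dBu ≤ -14 dBu, so stage 3 doesn't engage; make-up brings it to -13 dBu.

-13 dBu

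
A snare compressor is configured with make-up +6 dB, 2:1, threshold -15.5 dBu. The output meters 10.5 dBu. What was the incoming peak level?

24.5 dBu

Stripping the +6 dB make-up gives 4.5 dBu at the gain stage.
The compressed level sits 4.5 − (-15.5) = 20 dB over threshold.
Undo the ratio: input overshoot = 20 × 2 = 40 dB, giving input = 24.5 dBu.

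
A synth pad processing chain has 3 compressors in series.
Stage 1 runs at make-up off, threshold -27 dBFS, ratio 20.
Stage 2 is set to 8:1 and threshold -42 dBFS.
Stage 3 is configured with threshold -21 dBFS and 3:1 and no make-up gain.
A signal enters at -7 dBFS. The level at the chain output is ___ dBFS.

Stage 1: overshoot 20 dB → 20/20 = 1 dB → -26 dBFS.
Stage 2: -26 dBFS is 16 dB over -42 dBFS; at 8:1 that becomes 2 dB over, giving -40 dBFS.
Stage 3: -40 dBFS ≤ -21 dBFS, so stage 3 doesn't engage; output -40 dBFS.

-40 dBFS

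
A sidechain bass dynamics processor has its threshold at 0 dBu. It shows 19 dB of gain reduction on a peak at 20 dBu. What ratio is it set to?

Input overshoot = 20 − 0 = 20 dB.
Output overshoot = 20 − 19 = 1 dB.
Ratio = input overshoot / output overshoot = 20 / 1 = 20.

20:1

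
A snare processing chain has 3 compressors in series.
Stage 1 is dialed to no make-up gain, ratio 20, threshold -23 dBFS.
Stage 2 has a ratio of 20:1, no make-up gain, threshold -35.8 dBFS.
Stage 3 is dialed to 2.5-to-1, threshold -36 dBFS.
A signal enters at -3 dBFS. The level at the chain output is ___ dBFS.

Stage 1: overshoot 20 dB → 20/20 = 1 dB → -22 dBFS.
Stage 2: 13.8 dB above -35.8 dBFS, reduced 20:1 to 0.69 dB above → -35.11 dBFS.
Stage 3: overshoot 0.89 dB → 0.89/2.5 = 0.356 dB → -35.644 dBFS.

-35.644 dBFS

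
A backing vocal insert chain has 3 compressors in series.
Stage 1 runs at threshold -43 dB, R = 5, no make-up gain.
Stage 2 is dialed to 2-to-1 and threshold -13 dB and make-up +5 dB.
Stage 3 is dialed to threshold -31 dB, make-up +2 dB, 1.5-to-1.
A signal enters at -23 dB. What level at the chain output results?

-32 dB

Stage 1: -23 dB is 20 dB over -43 dB; at 5:1 that becomes 4 dB over, giving -39 dB.
Stage 2: -39 dB ≤ -13 dB, so stage 2 doesn't engage; make-up brings it to -34 dB.
Stage 3: -34 dB ≤ -31 dB, so stage 3 doesn't engage; make-up brings it to -32 dB.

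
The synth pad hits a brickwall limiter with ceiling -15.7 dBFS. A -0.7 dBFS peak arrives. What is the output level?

The limiter clamps the peak to its -15.7 dBFS ceiling.

-15.7 dBFS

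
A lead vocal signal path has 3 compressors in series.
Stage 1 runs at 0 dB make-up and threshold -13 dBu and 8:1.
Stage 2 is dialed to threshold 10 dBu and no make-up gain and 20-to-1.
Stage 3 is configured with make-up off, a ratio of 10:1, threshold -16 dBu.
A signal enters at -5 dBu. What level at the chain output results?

Stage 1: overshoot 8 dB → 8/8 = 1 dB → -12 dBu.
Stage 2: -12 dBu is at or below the 10 dBu threshold — no compression; output -12 dBu.
Stage 3: overshoot 4 dB → 4/10 = 0.4 dB → -15.6 dBu.

-15.6 dBu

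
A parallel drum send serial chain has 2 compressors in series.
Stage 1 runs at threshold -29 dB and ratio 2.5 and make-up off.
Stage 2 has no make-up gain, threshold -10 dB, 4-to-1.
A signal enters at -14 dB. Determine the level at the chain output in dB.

-23 dB

Stage 1: overshoot 15 dB → 15/2.5 = 6 dB → -23 dB.
Stage 2: below threshold (-23 ≤ -10); passes unchanged; output -23 dB.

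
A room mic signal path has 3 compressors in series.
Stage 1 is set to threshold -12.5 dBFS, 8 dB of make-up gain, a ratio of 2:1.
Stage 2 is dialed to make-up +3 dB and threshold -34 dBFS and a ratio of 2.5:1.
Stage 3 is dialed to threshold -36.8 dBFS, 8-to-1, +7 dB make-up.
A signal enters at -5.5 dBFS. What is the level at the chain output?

Stage 1: overshoot 7 dB → 7/2 = 3.5 dB → -9 dBFS; +8 dB make-up → -1 dBFS.
Stage 2: overshoot 33 dB → 33/2.5 = 13.2 dB → -20.8 dBFS; +3 dB make-up → -17.8 dBFS.
Stage 3: 19 dB above -36.8 dBFS, reduced 8:1 to 2.375 dB above → -34.425 dBFS; +7 dB make-up → -27.425 dBFS.

-27.425 dBFS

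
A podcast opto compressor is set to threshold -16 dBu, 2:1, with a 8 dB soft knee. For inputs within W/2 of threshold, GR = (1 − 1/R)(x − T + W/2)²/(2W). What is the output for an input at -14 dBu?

x − T + W/2 = -14 − (-16) + 4 = 6.
GR = (1 − 1/2) × 6² / 16 = 0.5 × 36 / 16 = 1.125 dB.
Output = -14 − 1.125 = -15.125 dBu.

-15.125 dBu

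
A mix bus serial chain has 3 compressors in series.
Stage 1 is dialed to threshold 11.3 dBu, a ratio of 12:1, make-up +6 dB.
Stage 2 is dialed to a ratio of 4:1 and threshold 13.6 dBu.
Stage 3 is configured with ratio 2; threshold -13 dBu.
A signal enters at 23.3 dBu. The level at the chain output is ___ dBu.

0.8875 dBu

Stage 1: 12 dB above 11.3 dBu, reduced 12:1 to 1 dB above → 12.3 dBu; +6 dB make-up → 18.3 dBu.
Stage 2: 18.3 dBu is 4.7 dB over 13.6 dBu; at 4:1 that becomes 1.175 dB over, giving 14.775 dBu.
Stage 3: 14.775 dBu is 27.775 dB over -13 dBu; at 2:1 that becomes 13.8875 dB over, giving 0.8875 dBu.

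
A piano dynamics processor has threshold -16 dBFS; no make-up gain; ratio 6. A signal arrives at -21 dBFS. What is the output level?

-21 dBFS is 5 dB below the -16 dBFS threshold, so no gain reduction is applied.
Output = input = -21 dBFS.

-21 dBFS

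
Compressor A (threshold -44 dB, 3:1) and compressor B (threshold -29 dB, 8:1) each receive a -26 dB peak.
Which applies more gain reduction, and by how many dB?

A, by 9.375 dB

A: overshoot 18 dB → output overshoot 6 dB → GR 12 dB.
B: overshoot 3 dB → output overshoot 0.375 dB → GR 2.625 dB.
A reduces 9.375 dB more.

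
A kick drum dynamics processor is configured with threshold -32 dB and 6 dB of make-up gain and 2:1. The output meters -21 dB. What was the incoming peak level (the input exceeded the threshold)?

-22 dB

Stripping the +6 dB make-up gives -27 dB at the gain stage.
The compressed level sits -27 − (-32) = 5 dB over threshold.
Input overshoot = R × output overshoot = 10 dB → input = -32 + 10 = -22 dB.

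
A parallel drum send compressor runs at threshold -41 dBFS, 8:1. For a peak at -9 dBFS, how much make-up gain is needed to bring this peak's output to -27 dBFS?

The peak compresses to -41 + 32/8 = -37 dBFS.
To reach -27 dBFS requires -27 − (-37) = 10 dB of make-up.

10 dB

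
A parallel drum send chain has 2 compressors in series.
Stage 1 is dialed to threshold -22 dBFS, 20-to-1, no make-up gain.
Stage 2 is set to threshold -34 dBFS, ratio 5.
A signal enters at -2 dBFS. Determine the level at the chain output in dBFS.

Stage 1: overshoot 20 dB → 20/20 = 1 dB → -21 dBFS.
Stage 2: overshoot 13 dB → 13/5 = 2.6 dB → -31.4 dBFS.

-31.4 dBFS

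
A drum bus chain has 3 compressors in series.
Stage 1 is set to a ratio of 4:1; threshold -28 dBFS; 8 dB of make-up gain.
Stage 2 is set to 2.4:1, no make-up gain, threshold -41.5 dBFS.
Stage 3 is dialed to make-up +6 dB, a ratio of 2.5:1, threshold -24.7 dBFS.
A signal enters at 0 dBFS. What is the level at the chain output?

-23.625 dBFS

Stage 1: 28 dB above -28 dBFS, reduced 4:1 to 7 dB above → -21 dBFS; +8 dB make-up → -13 dBFS.
Stage 2: overshoot 28.5 dB → 28.5/2.4 = 11.875 dB → -29.625 dBFS.
Stage 3: -29.625 dBFS ≤ -24.7 dBFS, so stage 3 doesn't engage; make-up brings it to -23.625 dBFS.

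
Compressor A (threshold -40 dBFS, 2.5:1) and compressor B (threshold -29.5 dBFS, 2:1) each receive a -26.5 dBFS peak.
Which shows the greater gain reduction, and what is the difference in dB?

A, by 6.6 dB

A: GR = 13.5 − 13.5/2.5 = 8.1 dB.
B: GR = 3 − 3/2 = 1.5 dB.
A applies 6.6 dB more gain reduction.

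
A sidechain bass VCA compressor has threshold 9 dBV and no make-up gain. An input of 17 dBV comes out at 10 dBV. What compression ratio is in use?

8:1

Input overshoot = 17 − 9 = 8 dB; output overshoot = 10 − 9 = 1 dB.
Ratio = 8 / 1 = 8.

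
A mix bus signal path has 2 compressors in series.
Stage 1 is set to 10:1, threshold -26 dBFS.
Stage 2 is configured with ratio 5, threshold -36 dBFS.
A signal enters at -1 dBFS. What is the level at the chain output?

Stage 1: overshoot 25 dB → 25/10 = 2.5 dB → -23.5 dBFS.
Stage 2: overshoot 12.5 dB → 12.5/5 = 2.5 dB → -33.5 dBFS.

-33.5 dBFS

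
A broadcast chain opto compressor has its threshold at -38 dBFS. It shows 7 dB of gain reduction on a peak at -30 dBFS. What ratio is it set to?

Input overshoot = -30 − (-38) = 8 dB.
Output overshoot = 8 − 7 = 1 dB.
Ratio = input overshoot / output overshoot = 8 / 1 = 8.

8:1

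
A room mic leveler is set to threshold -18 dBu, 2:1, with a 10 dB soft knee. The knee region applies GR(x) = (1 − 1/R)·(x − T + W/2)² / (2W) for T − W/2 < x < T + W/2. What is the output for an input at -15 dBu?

x − T + W/2 = -15 − (-18) + 5 = 8.
GR = (1 − 1/2) × 8² / 20 = 0.5 × 64 / 20 = 1.6 dB.
Output = -15 − 1.6 = -16.6 dBu.

-16.6 dBu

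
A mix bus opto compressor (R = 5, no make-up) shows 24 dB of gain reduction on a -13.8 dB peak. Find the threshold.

Gain reduction = -13.8 − (-37.8) = 24 dB; output overshoot = GR / (R − 1) = 24 / 4 = 6 dB.
Threshold = output − output overshoot = -37.8 − 6 = -43.8 dB.

-43.8 dB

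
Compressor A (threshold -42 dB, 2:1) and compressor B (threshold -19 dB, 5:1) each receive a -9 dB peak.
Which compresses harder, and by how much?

A, by 8.5 dB

A: GR = 33 − 33/2 = 16.5 dB.
B: GR = 10 − 10/5 = 8 dB.
A applies 8.5 dB more gain reduction.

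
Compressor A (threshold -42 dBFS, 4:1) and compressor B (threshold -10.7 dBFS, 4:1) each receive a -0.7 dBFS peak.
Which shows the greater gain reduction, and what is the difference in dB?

A, by 23.475 dB

A: 41.3 dB over, compressed to 10.325 dB over, so 30.975 dB of GR.
B: 10 dB over, compressed to 2.5 dB over, so 7.5 dB of GR.
A reduces 23.475 dB more.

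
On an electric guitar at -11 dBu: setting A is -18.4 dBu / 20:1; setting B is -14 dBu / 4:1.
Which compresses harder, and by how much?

A, by 4.78 dB

A: overshoot 7.4 dB → output overshoot 0.37 dB → GR 7.03 dB.
B: overshoot 3 dB → output overshoot 0.75 dB → GR 2.25 dB.
A applies 4.78 dB more gain reduction.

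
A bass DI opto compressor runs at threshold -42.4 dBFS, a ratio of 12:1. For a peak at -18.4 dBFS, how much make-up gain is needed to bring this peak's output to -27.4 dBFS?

13 dB

Overshoot 24 dB → 24/12 = 2 dB after compression, so the compressed level is -42.4 + 2 = -40.4 dBFS.
Make-up = target − compressed = -27.4 − (-40.4) = 13 dB.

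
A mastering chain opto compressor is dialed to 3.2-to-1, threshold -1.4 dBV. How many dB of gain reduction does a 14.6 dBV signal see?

11 dB

The signal is 16 dB above threshold.
A 3.2:1 ratio leaves 5 dB of that excess.
GR = overshoot in − overshoot out = 16 − 5 = 11 dB.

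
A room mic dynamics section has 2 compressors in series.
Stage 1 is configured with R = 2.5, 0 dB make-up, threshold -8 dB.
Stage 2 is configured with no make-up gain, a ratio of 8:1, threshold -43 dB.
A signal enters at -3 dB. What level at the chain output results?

Stage 1: 5 dB above -8 dB, reduced 2.5:1 to 2 dB above → -6 dB.
Stage 2: -6 dB is 37 dB over -43 dB; at 8:1 that becomes 4.625 dB over, giving -38.375 dB.

-38.375 dB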